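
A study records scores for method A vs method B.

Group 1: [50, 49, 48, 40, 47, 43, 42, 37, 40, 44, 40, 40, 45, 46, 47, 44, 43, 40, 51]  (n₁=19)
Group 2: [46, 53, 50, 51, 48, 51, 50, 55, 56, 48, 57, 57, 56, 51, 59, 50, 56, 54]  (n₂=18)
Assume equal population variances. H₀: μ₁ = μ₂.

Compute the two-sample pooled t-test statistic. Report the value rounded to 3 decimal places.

test statistic = -6.836

x̄₁=44.000, s₁=3.972, n₁=19
x̄₂=52.667, s₂=3.726, n₂=18
s_p² = [18·3.972² + 17·3.726²]/35 = 14.8571
SE = √(s_p²·(1/19+1/18)) = 1.2678
t = (44.000−52.667)/1.2678 = -6.8359
df = 35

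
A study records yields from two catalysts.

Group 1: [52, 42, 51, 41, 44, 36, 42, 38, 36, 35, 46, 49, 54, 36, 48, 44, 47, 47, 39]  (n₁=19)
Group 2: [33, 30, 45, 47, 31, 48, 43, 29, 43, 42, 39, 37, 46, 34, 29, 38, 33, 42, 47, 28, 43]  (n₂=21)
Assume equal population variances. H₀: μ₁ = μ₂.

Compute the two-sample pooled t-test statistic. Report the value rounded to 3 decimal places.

test statistic = 2.526

x̄₁=43.526, s₁=5.882, n₁=19
x̄₂=38.429, s₂=6.787, n₂=21
s_p² = [18·5.882² + 20·6.787²]/38 = 40.6284
SE = √(s_p²·(1/19+1/21)) = 2.0182
t = (43.526−38.429)/2.0182 = 2.5259
df = 38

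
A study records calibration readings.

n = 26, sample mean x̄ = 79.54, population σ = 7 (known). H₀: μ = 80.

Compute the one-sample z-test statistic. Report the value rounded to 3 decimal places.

test statistic = -0.335

SE = σ/√n = 7/√26 = 1.3728
z = (x̄−μ₀)/SE = (79.54−80)/1.3728 = -0.3351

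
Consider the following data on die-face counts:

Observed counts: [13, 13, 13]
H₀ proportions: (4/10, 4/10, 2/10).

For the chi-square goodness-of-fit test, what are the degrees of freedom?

degrees of freedom = 2

df = k − 1 = 3 − 1 = 2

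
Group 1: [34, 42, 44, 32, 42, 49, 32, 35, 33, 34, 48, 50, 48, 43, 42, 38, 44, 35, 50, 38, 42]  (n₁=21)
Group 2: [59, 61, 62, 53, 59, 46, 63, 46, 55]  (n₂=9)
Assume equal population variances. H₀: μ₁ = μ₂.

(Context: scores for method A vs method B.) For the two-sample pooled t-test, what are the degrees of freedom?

df = n₁ + n₂ − 2 = 21 + 9 − 2 = 28

degrees of freedom = 28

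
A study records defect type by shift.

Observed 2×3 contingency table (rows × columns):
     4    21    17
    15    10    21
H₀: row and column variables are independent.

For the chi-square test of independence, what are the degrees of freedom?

df = (r−1)(c−1) = (2−1)·(3−1) = 2

degrees of freedom = 2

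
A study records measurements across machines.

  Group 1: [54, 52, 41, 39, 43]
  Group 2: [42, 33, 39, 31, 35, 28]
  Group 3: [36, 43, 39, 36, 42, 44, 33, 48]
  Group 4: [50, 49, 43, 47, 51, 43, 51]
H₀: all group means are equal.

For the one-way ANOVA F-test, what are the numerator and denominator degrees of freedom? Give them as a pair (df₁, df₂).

k = 4 groups, N = 26 total
df = (k−1, N−k) = (4−1, 26−4) = (3, 22)

degrees of freedom = [3, 22]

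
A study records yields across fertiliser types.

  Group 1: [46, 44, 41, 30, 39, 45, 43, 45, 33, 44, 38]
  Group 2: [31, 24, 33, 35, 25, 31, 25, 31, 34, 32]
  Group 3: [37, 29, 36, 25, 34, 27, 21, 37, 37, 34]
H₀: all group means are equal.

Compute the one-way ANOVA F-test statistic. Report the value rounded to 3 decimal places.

test statistic = 13.553

Group means [40.73, 30.10, 31.70], grand mean 34.387
SSB = Σnᵢ(x̄ᵢ−x̄)² = 698.173; SSW = ΣΣ(x−x̄ᵢ)² = 721.182
MSB = 698.173/2 = 349.0865; MSW = 721.182/28 = 25.7565
F = MSB/MSW = 13.5533
df = (2, 28)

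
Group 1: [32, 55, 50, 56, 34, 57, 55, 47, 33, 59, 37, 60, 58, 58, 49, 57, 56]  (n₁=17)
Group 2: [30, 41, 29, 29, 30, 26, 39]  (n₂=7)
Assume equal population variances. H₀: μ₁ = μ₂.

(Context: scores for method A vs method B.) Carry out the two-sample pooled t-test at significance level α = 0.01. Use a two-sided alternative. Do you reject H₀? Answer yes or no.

x̄₁=50.176, s₁=9.926, n₁=17
x̄₂=32.000, s₂=5.657, n₂=7
s_p² = [16·9.926² + 6·5.657²]/22 = 80.3850
SE = √(s_p²·(1/17+1/7)) = 4.0264
t = (50.176−32.000)/4.0264 = 4.5143
df = 22
p-value (two-sided) = 0.00017
At α=0.01: p < α → reject H₀

reject H₀: yes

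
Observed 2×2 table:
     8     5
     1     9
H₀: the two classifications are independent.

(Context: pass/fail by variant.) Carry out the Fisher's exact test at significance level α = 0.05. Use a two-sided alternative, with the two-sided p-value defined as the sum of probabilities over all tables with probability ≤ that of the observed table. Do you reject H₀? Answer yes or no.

Margins: r₁=13, r₂=10, c₁=9, c₂=14, n=23
p_obs = C(13,8)·C(10,1)/C(23,9); sum pmf over tables with pmf ≤ p_obs
p-value (two-sided) = 0.02881
At α=0.05: p < α → reject H₀

reject H₀: yes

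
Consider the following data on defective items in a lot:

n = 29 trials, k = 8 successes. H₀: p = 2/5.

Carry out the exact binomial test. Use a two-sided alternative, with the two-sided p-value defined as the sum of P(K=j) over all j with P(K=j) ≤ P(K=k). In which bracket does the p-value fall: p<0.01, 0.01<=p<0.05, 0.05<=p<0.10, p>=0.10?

p-value bracket: p>=0.10

Exact binomial: n=29, k=8, p₀=2/5=0.4000
P(X=j) = C(n,j)·p₀^j·(1−p₀)^(n−j); p = Σ P(X=j) over j with P(X=j) ≤ P(X=8)
p-value (two-sided) = 0.18965
→ bracket: p>=0.10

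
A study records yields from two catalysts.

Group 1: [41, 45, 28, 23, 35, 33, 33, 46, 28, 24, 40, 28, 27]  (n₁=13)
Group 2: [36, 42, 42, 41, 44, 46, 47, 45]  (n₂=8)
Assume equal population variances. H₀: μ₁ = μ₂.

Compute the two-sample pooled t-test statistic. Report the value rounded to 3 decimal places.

test statistic = -3.320

x̄₁=33.154, s₁=7.755, n₁=13
x̄₂=42.875, s₂=3.482, n₂=8
s_p² = [12·7.755² + 7·3.482²]/19 = 42.4509
SE = √(s_p²·(1/13+1/8)) = 2.9278
t = (33.154−42.875)/2.9278 = -3.3203
df = 19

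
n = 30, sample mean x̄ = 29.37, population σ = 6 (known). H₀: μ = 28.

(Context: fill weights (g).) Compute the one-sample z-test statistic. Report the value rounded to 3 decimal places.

SE = σ/√n = 6/√30 = 1.0954
z = (x̄−μ₀)/SE = (29.37−28)/1.0954 = 1.2506

test statistic = 1.251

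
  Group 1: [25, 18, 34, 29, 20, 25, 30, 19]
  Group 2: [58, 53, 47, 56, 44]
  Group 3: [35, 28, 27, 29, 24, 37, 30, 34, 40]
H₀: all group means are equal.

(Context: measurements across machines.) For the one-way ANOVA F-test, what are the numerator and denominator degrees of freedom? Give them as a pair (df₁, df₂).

k = 3 groups, N = 22 total
df = (k−1, N−k) = (3−1, 22−3) = (2, 19)

degrees of freedom = [2, 19]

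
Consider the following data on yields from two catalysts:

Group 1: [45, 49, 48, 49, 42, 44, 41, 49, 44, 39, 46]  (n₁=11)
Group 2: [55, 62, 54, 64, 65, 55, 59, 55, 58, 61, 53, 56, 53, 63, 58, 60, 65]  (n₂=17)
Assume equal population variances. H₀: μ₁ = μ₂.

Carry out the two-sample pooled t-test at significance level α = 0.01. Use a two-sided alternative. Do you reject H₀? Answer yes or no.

reject H₀: yes

x̄₁=45.091, s₁=3.477, n₁=11
x̄₂=58.588, s₂=4.184, n₂=17
s_p² = [10·3.477² + 16·4.184²]/26 = 15.4241
SE = √(s_p²·(1/11+1/17)) = 1.5197
t = (45.091−58.588)/1.5197 = -8.8816
df = 26
p-value (two-sided) = 0.00000
At α=0.01: p < α → reject H₀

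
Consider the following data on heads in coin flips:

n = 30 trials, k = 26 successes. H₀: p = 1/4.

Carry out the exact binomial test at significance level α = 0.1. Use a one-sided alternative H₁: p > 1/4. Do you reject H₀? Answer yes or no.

reject H₀: yes

Exact binomial: n=30, k=26, p₀=1/4=0.2500
P(X≥26) from Σ C(n,i)·p₀^i·(1−p₀)^(n−i)
p-value (one-sided, H₁ greater) = 0.00000
At α=0.1: p < α → reject H₀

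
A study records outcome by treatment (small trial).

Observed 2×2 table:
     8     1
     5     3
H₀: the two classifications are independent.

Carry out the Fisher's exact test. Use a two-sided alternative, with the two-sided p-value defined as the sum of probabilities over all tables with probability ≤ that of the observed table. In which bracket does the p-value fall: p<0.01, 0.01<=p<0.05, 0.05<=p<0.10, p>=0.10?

Margins: r₁=9, r₂=8, c₁=13, c₂=4, n=17
p_obs = C(9,8)·C(8,5)/C(17,13); sum pmf over tables with pmf ≤ p_obs
p-value (two-sided) = 0.29412
→ bracket: p>=0.10

p-value bracket: p>=0.10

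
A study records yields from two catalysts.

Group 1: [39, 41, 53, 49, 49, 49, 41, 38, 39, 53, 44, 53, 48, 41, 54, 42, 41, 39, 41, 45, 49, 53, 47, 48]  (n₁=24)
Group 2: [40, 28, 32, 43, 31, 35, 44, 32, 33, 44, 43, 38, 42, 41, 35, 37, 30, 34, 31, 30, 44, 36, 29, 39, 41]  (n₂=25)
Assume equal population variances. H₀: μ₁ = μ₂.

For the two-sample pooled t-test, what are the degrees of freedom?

df = n₁ + n₂ − 2 = 24 + 25 − 2 = 47

degrees of freedom = 47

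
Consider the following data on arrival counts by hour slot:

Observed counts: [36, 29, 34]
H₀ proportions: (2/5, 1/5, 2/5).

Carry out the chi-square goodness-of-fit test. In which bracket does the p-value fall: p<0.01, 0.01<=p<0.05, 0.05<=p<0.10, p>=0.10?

n = 99; E_i = n·p_i = [39.60, 19.80, 39.60]
χ² = (36−39.60)²/39.60 + (29−19.80)²/19.80 + (34−39.60)²/39.60 = 5.3939
df = 2
p-value (upper-tail) = 0.06741
→ bracket: 0.05<=p<0.10

p-value bracket: 0.05<=p<0.10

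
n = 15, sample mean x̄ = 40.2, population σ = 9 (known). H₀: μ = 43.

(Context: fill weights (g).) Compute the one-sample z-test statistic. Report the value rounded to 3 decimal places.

test statistic = -1.205

SE = σ/√n = 9/√15 = 2.3238
z = (x̄−μ₀)/SE = (40.2−43)/2.3238 = -1.2049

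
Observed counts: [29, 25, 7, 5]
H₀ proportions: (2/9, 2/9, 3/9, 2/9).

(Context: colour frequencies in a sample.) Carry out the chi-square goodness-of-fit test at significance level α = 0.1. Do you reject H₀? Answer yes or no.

n = 66; E_i = n·p_i = [14.67, 14.67, 22.00, 14.67]
χ² = (29−14.67)²/14.67 + (25−14.67)²/14.67 + (7−22.00)²/22.00 + (5−14.67)²/14.67 = 37.8864
df = 3
p-value (upper-tail) = 0.00000
At α=0.1: p < α → reject H₀

reject H₀: yes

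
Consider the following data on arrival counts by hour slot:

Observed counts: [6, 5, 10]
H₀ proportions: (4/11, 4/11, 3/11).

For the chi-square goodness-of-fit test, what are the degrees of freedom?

degrees of freedom = 2

df = k − 1 = 3 − 1 = 2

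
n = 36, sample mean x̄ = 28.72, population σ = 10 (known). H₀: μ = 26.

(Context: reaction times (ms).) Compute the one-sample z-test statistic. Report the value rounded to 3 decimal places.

SE = σ/√n = 10/√36 = 1.6667
z = (x̄−μ₀)/SE = (28.72−26)/1.6667 = 1.6320

test statistic = 1.632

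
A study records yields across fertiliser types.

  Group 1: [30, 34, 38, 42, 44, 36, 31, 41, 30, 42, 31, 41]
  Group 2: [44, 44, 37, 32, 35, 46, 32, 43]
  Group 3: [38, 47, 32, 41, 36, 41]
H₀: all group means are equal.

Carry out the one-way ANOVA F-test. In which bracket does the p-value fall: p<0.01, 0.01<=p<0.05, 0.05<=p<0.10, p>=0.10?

p-value bracket: p>=0.10

Group means [36.67, 39.12, 39.17], grand mean 38.000
SSB = Σnᵢ(x̄ᵢ−x̄)² = 39.625; SSW = ΣΣ(x−x̄ᵢ)² = 674.375
MSB = 39.625/2 = 19.8125; MSW = 674.375/23 = 29.3207
F = MSB/MSW = 0.6757
df = (2, 23)
p-value (upper-tail) = 0.51861
→ bracket: p>=0.10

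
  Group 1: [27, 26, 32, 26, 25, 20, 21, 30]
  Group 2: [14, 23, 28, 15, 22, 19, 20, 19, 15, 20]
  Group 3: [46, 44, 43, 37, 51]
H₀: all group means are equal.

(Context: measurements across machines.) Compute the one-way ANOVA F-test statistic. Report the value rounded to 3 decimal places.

test statistic = 53.966

Group means [25.88, 19.50, 44.20], grand mean 27.087
SSB = Σnᵢ(x̄ᵢ−x̄)² = 2051.651; SSW = ΣΣ(x−x̄ᵢ)² = 380.175
MSB = 2051.651/2 = 1025.8255; MSW = 380.175/20 = 19.0087
F = MSB/MSW = 53.9660
df = (2, 20)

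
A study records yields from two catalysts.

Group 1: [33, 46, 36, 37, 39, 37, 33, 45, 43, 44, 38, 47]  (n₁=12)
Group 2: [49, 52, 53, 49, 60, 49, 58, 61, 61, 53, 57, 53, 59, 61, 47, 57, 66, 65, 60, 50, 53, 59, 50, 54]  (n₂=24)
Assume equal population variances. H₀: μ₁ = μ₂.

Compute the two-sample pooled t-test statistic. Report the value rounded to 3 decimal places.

test statistic = -8.531

x̄₁=39.833, s₁=4.970, n₁=12
x̄₂=55.667, s₂=5.378, n₂=24
s_p² = [11·4.970² + 23·5.378²]/34 = 27.5588
SE = √(s_p²·(1/12+1/24)) = 1.8560
t = (39.833−55.667)/1.8560 = -8.5307
df = 34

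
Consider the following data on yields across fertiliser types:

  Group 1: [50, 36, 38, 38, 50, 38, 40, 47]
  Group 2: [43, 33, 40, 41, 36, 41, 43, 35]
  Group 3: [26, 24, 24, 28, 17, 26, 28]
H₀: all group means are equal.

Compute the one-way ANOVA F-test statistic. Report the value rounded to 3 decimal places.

Group means [42.12, 39.00, 24.71], grand mean 35.739
SSB = Σnᵢ(x̄ᵢ−x̄)² = 1262.131; SSW = ΣΣ(x−x̄ᵢ)² = 428.304
MSB = 1262.131/2 = 631.0656; MSW = 428.304/20 = 21.4152
F = MSB/MSW = 29.4681
df = (2, 20)

test statistic = 29.468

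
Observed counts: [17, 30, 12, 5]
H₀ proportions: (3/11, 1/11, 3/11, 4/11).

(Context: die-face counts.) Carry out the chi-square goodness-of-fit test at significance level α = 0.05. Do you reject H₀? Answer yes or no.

reject H₀: yes

n = 64; E_i = n·p_i = [17.45, 5.82, 17.45, 23.27]
χ² = (17−17.45)²/17.45 + (30−5.82)²/5.82 + (12−17.45)²/17.45 + (5−23.27)²/23.27 = 116.5690
df = 3
p-value (upper-tail) = 0.00000
At α=0.05: p < α → reject H₀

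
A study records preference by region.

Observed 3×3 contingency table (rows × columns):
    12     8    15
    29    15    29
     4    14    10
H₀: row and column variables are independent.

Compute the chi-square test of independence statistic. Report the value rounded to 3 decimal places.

test statistic = 10.959

Row totals [35, 73, 28], col totals [45, 37, 54], n=136
χ² = (12−11.58)²/11.58 + (8−9.52)²/9.52 + (15−13.90)²/13.90 + (29−24.15)²/24.15 + (15−19.86)²/19.86 + (29−28.99)²/28.99 + (4−9.26)²/9.26 + (14−7.62)²/7.62 + (10−11.12)²/11.12 = 10.9589
df = 4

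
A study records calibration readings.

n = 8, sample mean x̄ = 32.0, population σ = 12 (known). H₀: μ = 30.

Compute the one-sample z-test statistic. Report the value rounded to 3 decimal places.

test statistic = 0.471

SE = σ/√n = 12/√8 = 4.2426
z = (x̄−μ₀)/SE = (32.0−30)/4.2426 = 0.4714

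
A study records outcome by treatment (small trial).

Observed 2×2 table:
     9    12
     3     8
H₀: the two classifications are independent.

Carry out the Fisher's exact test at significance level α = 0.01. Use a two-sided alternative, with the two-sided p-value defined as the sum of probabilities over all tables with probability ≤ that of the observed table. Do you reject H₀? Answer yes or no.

reject H₀: no

Margins: r₁=21, r₂=11, c₁=12, c₂=20, n=32
p_obs = C(21,9)·C(11,3)/C(32,12); sum pmf over tables with pmf ≤ p_obs
p-value (two-sided) = 0.46467
At α=0.01: p ≥ α → fail to reject H₀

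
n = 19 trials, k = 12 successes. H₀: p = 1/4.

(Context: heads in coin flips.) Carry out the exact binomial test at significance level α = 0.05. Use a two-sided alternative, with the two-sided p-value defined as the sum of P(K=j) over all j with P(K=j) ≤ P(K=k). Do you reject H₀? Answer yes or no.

Exact binomial: n=19, k=12, p₀=1/4=0.2500
P(X=j) = C(n,j)·p₀^j·(1−p₀)^(n−j); p = Σ P(X=j) over j with P(X=j) ≤ P(X=12)
p-value (two-sided) = 0.00048
At α=0.05: p < α → reject H₀

reject H₀: yes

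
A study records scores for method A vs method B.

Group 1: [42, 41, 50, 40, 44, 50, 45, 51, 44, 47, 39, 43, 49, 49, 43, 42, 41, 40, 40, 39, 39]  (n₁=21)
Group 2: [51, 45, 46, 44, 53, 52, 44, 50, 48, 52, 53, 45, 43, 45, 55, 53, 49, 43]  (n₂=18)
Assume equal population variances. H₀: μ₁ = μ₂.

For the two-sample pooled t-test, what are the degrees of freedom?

df = n₁ + n₂ − 2 = 21 + 18 − 2 = 37

degrees of freedom = 37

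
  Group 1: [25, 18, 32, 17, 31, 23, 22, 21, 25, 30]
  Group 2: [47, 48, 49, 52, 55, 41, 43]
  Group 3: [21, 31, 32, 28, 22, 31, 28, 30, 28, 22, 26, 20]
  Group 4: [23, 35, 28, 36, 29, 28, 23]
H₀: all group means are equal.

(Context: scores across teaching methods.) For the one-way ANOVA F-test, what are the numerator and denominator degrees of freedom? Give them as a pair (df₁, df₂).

degrees of freedom = [3, 32]

k = 4 groups, N = 36 total
df = (k−1, N−k) = (4−1, 36−4) = (3, 32)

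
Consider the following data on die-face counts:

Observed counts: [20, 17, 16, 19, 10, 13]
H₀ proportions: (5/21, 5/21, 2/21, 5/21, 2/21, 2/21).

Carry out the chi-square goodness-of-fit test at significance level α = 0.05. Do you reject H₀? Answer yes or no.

n = 95; E_i = n·p_i = [22.62, 22.62, 9.05, 22.62, 9.05, 9.05]
χ² = (20−22.62)²/22.62 + (17−22.62)²/22.62 + (16−9.05)²/9.05 + (19−22.62)²/22.62 + (10−9.05)²/9.05 + (13−9.05)²/9.05 = 9.4474
df = 5
p-value (upper-tail) = 0.09250
At α=0.05: p ≥ α → fail to reject H₀

reject H₀: no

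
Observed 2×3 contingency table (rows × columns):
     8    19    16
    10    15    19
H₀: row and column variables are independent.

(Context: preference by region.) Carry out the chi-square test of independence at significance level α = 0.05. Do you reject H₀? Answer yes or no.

Row totals [43, 44], col totals [18, 34, 35], n=87
χ² = (8−8.90)²/8.90 + (19−16.80)²/16.80 + (16−17.30)²/17.30 + (10−9.10)²/9.10 + (15−17.20)²/17.20 + (19−17.70)²/17.70 = 0.9386
df = 2
p-value (upper-tail) = 0.62545
At α=0.05: p ≥ α → fail to reject H₀

reject H₀: no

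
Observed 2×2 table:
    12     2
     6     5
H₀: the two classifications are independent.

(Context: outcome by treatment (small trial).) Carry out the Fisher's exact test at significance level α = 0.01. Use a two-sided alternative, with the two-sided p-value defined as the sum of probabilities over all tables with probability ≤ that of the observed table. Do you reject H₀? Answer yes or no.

Margins: r₁=14, r₂=11, c₁=18, c₂=7, n=25
p_obs = C(14,12)·C(11,6)/C(25,18); sum pmf over tables with pmf ≤ p_obs
p-value (two-sided) = 0.17746
At α=0.01: p ≥ α → fail to reject H₀

reject H₀: no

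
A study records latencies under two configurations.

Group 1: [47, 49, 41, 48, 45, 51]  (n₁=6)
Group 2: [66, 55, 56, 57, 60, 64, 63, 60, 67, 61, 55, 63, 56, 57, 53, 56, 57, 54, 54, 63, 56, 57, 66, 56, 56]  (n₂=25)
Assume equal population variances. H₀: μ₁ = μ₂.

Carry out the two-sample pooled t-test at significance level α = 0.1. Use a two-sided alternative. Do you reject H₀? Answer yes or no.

x̄₁=46.833, s₁=3.488, n₁=6
x̄₂=58.720, s₂=4.218, n₂=25
s_p² = [5·3.488² + 24·4.218²]/29 = 16.8232
SE = √(s_p²·(1/6+1/25)) = 1.8646
t = (46.833−58.720)/1.8646 = -6.3749
df = 29
p-value (two-sided) = 0.00000
At α=0.1: p < α → reject H₀

reject H₀: yes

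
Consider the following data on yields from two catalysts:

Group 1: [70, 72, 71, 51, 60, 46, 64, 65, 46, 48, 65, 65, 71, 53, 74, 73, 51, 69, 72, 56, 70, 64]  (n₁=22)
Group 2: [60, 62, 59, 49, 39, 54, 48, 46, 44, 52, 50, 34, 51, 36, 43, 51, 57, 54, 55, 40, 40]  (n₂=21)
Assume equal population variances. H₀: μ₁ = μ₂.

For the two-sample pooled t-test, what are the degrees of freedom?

degrees of freedom = 41

df = n₁ + n₂ − 2 = 22 + 21 − 2 = 41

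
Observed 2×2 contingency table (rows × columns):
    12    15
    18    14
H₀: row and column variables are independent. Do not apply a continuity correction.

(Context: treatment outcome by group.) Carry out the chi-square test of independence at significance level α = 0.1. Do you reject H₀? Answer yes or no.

reject H₀: no

Row totals [27, 32], col totals [30, 29], n=59
χ² = (12−13.73)²/13.73 + (15−13.27)²/13.27 + (18−16.27)²/16.27 + (14−15.73)²/15.73 = 0.8166
df = 1
p-value (upper-tail) = 0.36617
At α=0.1: p ≥ α → fail to reject H₀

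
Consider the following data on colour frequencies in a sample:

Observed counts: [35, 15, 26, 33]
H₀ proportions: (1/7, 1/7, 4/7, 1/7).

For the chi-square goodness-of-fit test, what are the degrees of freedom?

degrees of freedom = 3

df = k − 1 = 4 − 1 = 3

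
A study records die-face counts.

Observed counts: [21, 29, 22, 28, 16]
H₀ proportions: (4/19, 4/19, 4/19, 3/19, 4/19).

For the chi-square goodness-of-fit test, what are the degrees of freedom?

degrees of freedom = 4

df = k − 1 = 5 − 1 = 4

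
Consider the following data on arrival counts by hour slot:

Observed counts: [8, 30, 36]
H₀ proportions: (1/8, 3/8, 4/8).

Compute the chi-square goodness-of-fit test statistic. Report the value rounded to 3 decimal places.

n = 74; E_i = n·p_i = [9.25, 27.75, 37.00]
χ² = (8−9.25)²/9.25 + (30−27.75)²/27.75 + (36−37.00)²/37.00 = 0.3784
df = 2

test statistic = 0.378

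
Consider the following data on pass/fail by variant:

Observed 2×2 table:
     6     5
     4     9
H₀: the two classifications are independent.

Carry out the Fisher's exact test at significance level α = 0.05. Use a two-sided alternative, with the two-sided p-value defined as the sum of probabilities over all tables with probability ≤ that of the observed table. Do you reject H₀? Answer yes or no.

Margins: r₁=11, r₂=13, c₁=10, c₂=14, n=24
p_obs = C(11,6)·C(13,4)/C(24,10); sum pmf over tables with pmf ≤ p_obs
p-value (two-sided) = 0.40810
At α=0.05: p ≥ α → fail to reject H₀

reject H₀: no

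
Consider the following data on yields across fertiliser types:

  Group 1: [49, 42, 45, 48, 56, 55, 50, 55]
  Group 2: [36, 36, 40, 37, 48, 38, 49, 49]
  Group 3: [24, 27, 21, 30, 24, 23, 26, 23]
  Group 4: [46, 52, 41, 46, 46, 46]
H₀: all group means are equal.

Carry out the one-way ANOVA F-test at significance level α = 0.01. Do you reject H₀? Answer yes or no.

reject H₀: yes

Group means [50.00, 41.62, 24.75, 46.17], grand mean 40.267
SSB = Σnᵢ(x̄ᵢ−x̄)² = 2907.658; SSW = ΣΣ(x−x̄ᵢ)² = 546.208
MSB = 2907.658/3 = 969.2194; MSW = 546.208/26 = 21.0080
F = MSB/MSW = 46.1357
df = (3, 26)
p-value (upper-tail) = 0.00000
At α=0.01: p < α → reject H₀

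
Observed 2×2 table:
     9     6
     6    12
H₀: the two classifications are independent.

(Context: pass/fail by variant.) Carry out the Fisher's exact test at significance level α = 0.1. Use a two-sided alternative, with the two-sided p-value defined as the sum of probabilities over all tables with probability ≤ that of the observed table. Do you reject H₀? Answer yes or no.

Margins: r₁=15, r₂=18, c₁=15, c₂=18, n=33
p_obs = C(15,9)·C(18,6)/C(33,15); sum pmf over tables with pmf ≤ p_obs
p-value (two-sided) = 0.16973
At α=0.1: p ≥ α → fail to reject H₀

reject H₀: no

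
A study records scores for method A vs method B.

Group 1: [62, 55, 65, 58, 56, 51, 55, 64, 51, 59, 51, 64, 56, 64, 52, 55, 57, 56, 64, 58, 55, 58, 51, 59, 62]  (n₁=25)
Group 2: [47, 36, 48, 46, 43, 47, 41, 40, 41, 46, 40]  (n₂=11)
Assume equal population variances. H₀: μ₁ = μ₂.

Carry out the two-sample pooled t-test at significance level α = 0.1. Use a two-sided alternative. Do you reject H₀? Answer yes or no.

x̄₁=57.520, s₁=4.575, n₁=25
x̄₂=43.182, s₂=3.868, n₂=11
s_p² = [24·4.575² + 10·3.868²]/34 = 19.1728
SE = √(s_p²·(1/25+1/11)) = 1.5843
t = (57.520−43.182)/1.5843 = 9.0504
df = 34
p-value (two-sided) = 0.00000
At α=0.1: p < α → reject H₀

reject H₀: yes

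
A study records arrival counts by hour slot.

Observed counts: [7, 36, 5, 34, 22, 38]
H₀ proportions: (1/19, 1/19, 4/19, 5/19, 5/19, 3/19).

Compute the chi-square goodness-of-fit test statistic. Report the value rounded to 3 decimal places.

n = 142; E_i = n·p_i = [7.47, 7.47, 29.89, 37.37, 37.37, 22.42]
χ² = (7−7.47)²/7.47 + (36−7.47)²/7.47 + (5−29.89)²/29.89 + (34−37.37)²/37.37 + (22−37.37)²/37.37 + (38−22.42)²/22.42 = 147.0921
df = 5

test statistic = 147.092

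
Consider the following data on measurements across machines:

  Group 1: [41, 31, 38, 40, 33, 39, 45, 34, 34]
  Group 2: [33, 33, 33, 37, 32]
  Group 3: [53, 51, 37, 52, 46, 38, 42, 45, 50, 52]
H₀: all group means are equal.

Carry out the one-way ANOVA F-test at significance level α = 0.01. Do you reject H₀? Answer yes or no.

Group means [37.22, 33.60, 46.60], grand mean 40.375
SSB = Σnᵢ(x̄ᵢ−x̄)² = 706.469; SSW = ΣΣ(x−x̄ᵢ)² = 499.156
MSB = 706.469/2 = 353.2347; MSW = 499.156/21 = 23.7693
F = MSB/MSW = 14.8610
df = (2, 21)
p-value (upper-tail) = 0.00010
At α=0.01: p < α → reject H₀

reject H₀: yes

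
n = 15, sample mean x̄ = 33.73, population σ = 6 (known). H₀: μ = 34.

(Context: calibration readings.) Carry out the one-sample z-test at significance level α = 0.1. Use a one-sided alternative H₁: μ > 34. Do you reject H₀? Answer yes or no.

reject H₀: no

SE = σ/√n = 6/√15 = 1.5492
z = (x̄−μ₀)/SE = (33.73−34)/1.5492 = -0.1743
p-value (one-sided, H₁ greater) = 0.56918
At α=0.1: p ≥ α → fail to reject H₀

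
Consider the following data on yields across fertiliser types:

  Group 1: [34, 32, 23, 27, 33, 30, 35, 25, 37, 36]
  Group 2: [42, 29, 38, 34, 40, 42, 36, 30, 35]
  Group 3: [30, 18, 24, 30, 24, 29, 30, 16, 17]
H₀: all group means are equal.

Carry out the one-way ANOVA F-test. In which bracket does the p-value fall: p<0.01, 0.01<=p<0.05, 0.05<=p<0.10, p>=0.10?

p-value bracket: p<0.01

Group means [31.20, 36.22, 24.22], grand mean 30.571
SSB = Σnᵢ(x̄ᵢ−x̄)² = 654.146; SSW = ΣΣ(x−x̄ᵢ)² = 670.711
MSB = 654.146/2 = 327.0730; MSW = 670.711/25 = 26.8284
F = MSB/MSW = 12.1913
df = (2, 25)
p-value (upper-tail) = 0.00020
→ bracket: p<0.01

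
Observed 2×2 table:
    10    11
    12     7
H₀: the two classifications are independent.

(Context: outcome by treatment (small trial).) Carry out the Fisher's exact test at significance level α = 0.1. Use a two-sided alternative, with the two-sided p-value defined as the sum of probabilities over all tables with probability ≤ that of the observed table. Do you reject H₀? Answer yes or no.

Margins: r₁=21, r₂=19, c₁=22, c₂=18, n=40
p_obs = C(21,10)·C(19,12)/C(40,22); sum pmf over tables with pmf ≤ p_obs
p-value (two-sided) = 0.35959
At α=0.1: p ≥ α → fail to reject H₀

reject H₀: no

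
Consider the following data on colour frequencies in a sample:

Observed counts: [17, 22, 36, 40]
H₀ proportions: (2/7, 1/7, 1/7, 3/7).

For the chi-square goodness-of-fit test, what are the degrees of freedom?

df = k − 1 = 4 − 1 = 3

degrees of freedom = 3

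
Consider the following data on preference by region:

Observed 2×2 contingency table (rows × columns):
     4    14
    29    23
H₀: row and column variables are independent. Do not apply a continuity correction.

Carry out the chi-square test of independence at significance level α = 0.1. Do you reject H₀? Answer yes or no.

Row totals [18, 52], col totals [33, 37], n=70
χ² = (4−8.49)²/8.49 + (14−9.51)²/9.51 + (29−24.51)²/24.51 + (23−27.49)²/27.49 = 6.0390
df = 1
p-value (upper-tail) = 0.01399
At α=0.1: p < α → reject H₀

reject H₀: yes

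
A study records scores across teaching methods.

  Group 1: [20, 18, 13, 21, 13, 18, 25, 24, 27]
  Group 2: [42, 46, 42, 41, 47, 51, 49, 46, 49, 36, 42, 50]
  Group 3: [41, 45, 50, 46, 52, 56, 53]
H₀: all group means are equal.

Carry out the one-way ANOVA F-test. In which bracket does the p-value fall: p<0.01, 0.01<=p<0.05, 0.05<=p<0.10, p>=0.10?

Group means [19.89, 45.08, 49.00], grand mean 37.964
SSB = Σnᵢ(x̄ᵢ−x̄)² = 4401.159; SSW = ΣΣ(x−x̄ᵢ)² = 583.806
MSB = 4401.159/2 = 2200.5794; MSW = 583.806/25 = 23.3522
F = MSB/MSW = 94.2343
df = (2, 25)
p-value (upper-tail) = 0.00000
→ bracket: p<0.01

p-value bracket: p<0.01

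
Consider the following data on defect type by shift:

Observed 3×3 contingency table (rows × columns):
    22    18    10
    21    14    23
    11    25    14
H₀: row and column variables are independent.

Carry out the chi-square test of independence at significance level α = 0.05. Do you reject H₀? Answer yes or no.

Row totals [50, 58, 50], col totals [54, 57, 47], n=158
χ² = (22−17.09)²/17.09 + (18−18.04)²/18.04 + (10−14.87)²/14.87 + (21−19.82)²/19.82 + (14−20.92)²/20.92 + (23−17.25)²/17.25 + (11−17.09)²/17.09 + (25−18.04)²/18.04 + (14−14.87)²/14.87 = 12.1916
df = 4
p-value (upper-tail) = 0.01598
At α=0.05: p < α → reject H₀

reject H₀: yes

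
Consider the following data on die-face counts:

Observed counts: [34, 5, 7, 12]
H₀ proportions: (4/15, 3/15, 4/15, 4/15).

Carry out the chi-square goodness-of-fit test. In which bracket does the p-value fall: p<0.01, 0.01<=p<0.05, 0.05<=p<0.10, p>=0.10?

p-value bracket: p<0.01

n = 58; E_i = n·p_i = [15.47, 11.60, 15.47, 15.47]
χ² = (34−15.47)²/15.47 + (5−11.60)²/11.60 + (7−15.47)²/15.47 + (12−15.47)²/15.47 = 31.3750
df = 3
p-value (upper-tail) = 0.00000
→ bracket: p<0.01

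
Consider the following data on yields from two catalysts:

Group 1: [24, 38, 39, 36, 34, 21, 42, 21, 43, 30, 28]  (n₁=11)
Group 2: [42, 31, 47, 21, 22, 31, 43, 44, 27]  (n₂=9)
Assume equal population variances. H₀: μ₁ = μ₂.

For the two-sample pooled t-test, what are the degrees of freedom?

degrees of freedom = 18

df = n₁ + n₂ − 2 = 11 + 9 − 2 = 18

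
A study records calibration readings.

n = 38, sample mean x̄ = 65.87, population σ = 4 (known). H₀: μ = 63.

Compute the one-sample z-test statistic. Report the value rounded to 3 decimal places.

test statistic = 4.423

SE = σ/√n = 4/√38 = 0.6489
z = (x̄−μ₀)/SE = (65.87−63)/0.6489 = 4.4230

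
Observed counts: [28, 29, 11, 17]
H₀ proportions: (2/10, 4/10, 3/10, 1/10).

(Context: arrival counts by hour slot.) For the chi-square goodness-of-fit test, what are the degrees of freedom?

df = k − 1 = 4 − 1 = 3

degrees of freedom = 3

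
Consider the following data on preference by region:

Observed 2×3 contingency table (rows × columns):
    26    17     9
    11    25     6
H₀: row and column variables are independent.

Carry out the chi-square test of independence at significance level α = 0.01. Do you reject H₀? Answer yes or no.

Row totals [52, 42], col totals [37, 42, 15], n=94
χ² = (26−20.47)²/20.47 + (17−23.23)²/23.23 + (9−8.30)²/8.30 + (11−16.53)²/16.53 + (25−18.77)²/18.77 + (6−6.70)²/6.70 = 7.2228
df = 2
p-value (upper-tail) = 0.02701
At α=0.01: p ≥ α → fail to reject H₀

reject H₀: no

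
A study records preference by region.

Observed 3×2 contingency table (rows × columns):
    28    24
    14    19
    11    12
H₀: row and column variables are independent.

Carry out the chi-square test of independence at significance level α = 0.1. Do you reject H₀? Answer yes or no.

reject H₀: no

Row totals [52, 33, 23], col totals [53, 55], n=108
χ² = (28−25.52)²/25.52 + (24−26.48)²/26.48 + (14−16.19)²/16.19 + (19−16.81)²/16.81 + (11−11.29)²/11.29 + (12−11.71)²/11.71 = 1.0721
df = 2
p-value (upper-tail) = 0.58506
At α=0.1: p ≥ α → fail to reject H₀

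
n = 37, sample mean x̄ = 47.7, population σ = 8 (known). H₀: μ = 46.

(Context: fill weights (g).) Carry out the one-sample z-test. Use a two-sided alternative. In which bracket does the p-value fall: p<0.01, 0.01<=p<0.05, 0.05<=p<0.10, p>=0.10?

SE = σ/√n = 8/√37 = 1.3152
z = (x̄−μ₀)/SE = (47.7−46)/1.3152 = 1.2926
p-value (two-sided) = 0.19615
→ bracket: p>=0.10

p-value bracket: p>=0.10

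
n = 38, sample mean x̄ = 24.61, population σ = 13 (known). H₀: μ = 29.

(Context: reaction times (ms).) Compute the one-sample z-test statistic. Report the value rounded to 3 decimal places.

SE = σ/√n = 13/√38 = 2.1089
z = (x̄−μ₀)/SE = (24.61−29)/2.1089 = -2.0817

test statistic = -2.082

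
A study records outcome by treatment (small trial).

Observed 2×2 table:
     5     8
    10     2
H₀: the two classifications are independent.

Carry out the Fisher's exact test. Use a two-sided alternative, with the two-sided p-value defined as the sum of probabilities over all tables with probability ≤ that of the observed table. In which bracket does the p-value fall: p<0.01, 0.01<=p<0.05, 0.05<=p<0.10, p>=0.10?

p-value bracket: 0.01<=p<0.05

Margins: r₁=13, r₂=12, c₁=15, c₂=10, n=25
p_obs = C(13,5)·C(12,10)/C(25,15); sum pmf over tables with pmf ≤ p_obs
p-value (two-sided) = 0.04141
→ bracket: 0.01<=p<0.05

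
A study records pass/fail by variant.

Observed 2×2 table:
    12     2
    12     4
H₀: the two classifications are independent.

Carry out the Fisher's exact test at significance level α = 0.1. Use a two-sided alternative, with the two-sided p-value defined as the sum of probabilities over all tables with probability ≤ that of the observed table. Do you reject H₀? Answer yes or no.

Margins: r₁=14, r₂=16, c₁=24, c₂=6, n=30
p_obs = C(14,12)·C(16,12)/C(30,24); sum pmf over tables with pmf ≤ p_obs
p-value (two-sided) = 0.65670
At α=0.1: p ≥ α → fail to reject H₀

reject H₀: no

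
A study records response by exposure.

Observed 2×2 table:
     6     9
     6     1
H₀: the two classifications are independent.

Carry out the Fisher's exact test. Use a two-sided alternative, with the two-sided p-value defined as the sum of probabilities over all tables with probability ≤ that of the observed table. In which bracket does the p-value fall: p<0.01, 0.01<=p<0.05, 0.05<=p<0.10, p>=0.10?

p-value bracket: 0.05<=p<0.10

Margins: r₁=15, r₂=7, c₁=12, c₂=10, n=22
p_obs = C(15,6)·C(7,6)/C(22,12); sum pmf over tables with pmf ≤ p_obs
p-value (two-sided) = 0.07430
→ bracket: 0.05<=p<0.10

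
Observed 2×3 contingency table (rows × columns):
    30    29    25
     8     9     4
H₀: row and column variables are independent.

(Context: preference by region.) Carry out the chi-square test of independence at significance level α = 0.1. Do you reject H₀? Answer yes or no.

Row totals [84, 21], col totals [38, 38, 29], n=105
χ² = (30−30.40)²/30.40 + (29−30.40)²/30.40 + (25−23.20)²/23.20 + (8−7.60)²/7.60 + (9−7.60)²/7.60 + (4−5.80)²/5.80 = 1.0470
df = 2
p-value (upper-tail) = 0.59246
At α=0.1: p ≥ α → fail to reject H₀

reject H₀: no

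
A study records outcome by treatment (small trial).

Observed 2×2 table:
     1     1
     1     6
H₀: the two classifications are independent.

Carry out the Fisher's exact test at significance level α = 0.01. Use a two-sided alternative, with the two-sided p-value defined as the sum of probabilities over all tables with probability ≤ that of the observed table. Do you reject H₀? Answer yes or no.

reject H₀: no

Margins: r₁=2, r₂=7, c₁=2, c₂=7, n=9
p_obs = C(2,1)·C(7,1)/C(9,2); sum pmf over tables with pmf ≤ p_obs
p-value (two-sided) = 0.41667
At α=0.01: p ≥ α → fail to reject H₀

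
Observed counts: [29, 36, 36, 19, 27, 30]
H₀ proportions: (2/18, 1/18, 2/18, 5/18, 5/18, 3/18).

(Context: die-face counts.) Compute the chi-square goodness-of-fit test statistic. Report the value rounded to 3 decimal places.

test statistic = 116.136

n = 177; E_i = n·p_i = [19.67, 9.83, 19.67, 49.17, 49.17, 29.50]
χ² = (29−19.67)²/19.67 + (36−9.83)²/9.83 + (36−19.67)²/19.67 + (19−49.17)²/49.17 + (27−49.17)²/49.17 + (30−29.50)²/29.50 = 116.1356
df = 5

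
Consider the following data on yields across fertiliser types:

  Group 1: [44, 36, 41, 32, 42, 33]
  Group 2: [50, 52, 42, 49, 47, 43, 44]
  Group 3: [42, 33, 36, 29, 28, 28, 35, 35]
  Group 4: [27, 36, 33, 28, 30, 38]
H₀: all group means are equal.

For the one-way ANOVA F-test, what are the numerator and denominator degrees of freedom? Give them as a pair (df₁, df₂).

degrees of freedom = [3, 23]

k = 4 groups, N = 27 total
df = (k−1, N−k) = (4−1, 27−4) = (3, 23)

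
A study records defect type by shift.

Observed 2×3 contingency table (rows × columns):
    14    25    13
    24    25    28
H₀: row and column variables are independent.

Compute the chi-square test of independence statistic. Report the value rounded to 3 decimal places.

Row totals [52, 77], col totals [38, 50, 41], n=129
χ² = (14−15.32)²/15.32 + (25−20.16)²/20.16 + (13−16.53)²/16.53 + (24−22.68)²/22.68 + (25−29.84)²/29.84 + (28−24.47)²/24.47 = 3.4022
df = 2

test statistic = 3.402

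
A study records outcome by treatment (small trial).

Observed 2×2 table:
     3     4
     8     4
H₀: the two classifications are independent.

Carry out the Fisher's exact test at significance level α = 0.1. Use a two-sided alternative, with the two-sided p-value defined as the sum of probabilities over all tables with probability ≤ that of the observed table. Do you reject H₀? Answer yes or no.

Margins: r₁=7, r₂=12, c₁=11, c₂=8, n=19
p_obs = C(7,3)·C(12,8)/C(19,11); sum pmf over tables with pmf ≤ p_obs
p-value (two-sided) = 0.37652
At α=0.1: p ≥ α → fail to reject H₀

reject H₀: no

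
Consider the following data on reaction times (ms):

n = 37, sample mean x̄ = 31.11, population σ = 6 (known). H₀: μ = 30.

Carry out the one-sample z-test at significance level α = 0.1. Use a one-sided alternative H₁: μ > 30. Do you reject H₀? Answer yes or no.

SE = σ/√n = 6/√37 = 0.9864
z = (x̄−μ₀)/SE = (31.11−30)/0.9864 = 1.1253
p-value (one-sided, H₁ greater) = 0.13023
At α=0.1: p ≥ α → fail to reject H₀

reject H₀: no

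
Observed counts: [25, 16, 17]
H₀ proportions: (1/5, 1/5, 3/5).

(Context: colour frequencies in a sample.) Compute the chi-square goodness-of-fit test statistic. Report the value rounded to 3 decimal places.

n = 58; E_i = n·p_i = [11.60, 11.60, 34.80]
χ² = (25−11.60)²/11.60 + (16−11.60)²/11.60 + (17−34.80)²/34.80 = 26.2529
df = 2

test statistic = 26.253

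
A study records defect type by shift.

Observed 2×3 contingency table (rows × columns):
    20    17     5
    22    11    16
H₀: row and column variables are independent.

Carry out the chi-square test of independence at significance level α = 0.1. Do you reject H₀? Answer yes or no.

Row totals [42, 49], col totals [42, 28, 21], n=91
χ² = (20−19.38)²/19.38 + (17−12.92)²/12.92 + (5−9.69)²/9.69 + (22−22.62)²/22.62 + (11−15.08)²/15.08 + (16−11.31)²/11.31 = 6.6437
df = 2
p-value (upper-tail) = 0.03609
At α=0.1: p < α → reject H₀

reject H₀: yes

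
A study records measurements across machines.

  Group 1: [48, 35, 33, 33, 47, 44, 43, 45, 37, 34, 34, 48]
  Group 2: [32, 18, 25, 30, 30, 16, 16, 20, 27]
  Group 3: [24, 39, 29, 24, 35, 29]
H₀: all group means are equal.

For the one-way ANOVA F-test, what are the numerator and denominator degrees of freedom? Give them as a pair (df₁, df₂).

degrees of freedom = [2, 24]

k = 3 groups, N = 27 total
df = (k−1, N−k) = (3−1, 27−3) = (2, 24)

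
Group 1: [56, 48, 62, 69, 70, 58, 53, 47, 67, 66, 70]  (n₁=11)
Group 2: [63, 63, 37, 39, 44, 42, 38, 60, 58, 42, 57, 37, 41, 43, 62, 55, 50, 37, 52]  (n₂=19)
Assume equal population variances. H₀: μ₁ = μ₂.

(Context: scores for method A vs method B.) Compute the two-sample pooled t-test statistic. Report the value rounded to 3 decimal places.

x̄₁=60.545, s₁=8.653, n₁=11
x̄₂=48.421, s₂=9.839, n₂=19
s_p² = [10·8.653² + 18·9.839²]/28 = 88.9771
SE = √(s_p²·(1/11+1/19)) = 3.5738
t = (60.545−48.421)/3.5738 = 3.3926
df = 28

test statistic = 3.393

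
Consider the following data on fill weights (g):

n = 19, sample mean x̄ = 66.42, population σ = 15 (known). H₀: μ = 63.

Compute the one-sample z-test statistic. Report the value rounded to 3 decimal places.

test statistic = 0.994

SE = σ/√n = 15/√19 = 3.4412
z = (x̄−μ₀)/SE = (66.42−63)/3.4412 = 0.9938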